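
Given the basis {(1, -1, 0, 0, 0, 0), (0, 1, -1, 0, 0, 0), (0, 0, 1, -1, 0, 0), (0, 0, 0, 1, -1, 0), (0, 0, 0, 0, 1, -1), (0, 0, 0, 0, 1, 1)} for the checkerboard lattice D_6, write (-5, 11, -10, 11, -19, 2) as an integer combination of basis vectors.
-5b₁ + 6b₂ - 4b₃ + 7b₄ - 7b₅ - 5b₆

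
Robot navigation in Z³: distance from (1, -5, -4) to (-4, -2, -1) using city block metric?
11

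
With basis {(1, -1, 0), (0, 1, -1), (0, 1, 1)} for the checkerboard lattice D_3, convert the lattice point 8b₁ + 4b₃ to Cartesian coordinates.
(8, -4, 4)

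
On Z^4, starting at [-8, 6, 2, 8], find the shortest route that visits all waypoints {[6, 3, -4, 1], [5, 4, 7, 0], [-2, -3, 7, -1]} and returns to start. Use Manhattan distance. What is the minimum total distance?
88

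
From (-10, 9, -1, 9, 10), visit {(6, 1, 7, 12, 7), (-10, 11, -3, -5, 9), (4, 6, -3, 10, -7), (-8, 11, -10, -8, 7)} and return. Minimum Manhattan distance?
160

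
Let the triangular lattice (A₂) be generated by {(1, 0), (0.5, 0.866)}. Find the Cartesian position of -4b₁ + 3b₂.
(-2.5, 2.598)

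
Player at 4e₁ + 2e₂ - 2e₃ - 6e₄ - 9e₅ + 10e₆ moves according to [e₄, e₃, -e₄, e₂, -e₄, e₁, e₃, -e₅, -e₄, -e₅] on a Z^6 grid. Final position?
(5, 3, 0, -8, -11, 10)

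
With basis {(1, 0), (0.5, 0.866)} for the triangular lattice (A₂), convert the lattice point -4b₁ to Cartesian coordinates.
(-4, 0)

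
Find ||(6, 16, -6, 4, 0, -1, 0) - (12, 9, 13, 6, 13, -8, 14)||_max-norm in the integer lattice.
19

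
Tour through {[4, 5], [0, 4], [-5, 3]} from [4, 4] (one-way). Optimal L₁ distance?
12
(one optimal route: (4, 4) → (4, 5) → (0, 4) → (-5, 3))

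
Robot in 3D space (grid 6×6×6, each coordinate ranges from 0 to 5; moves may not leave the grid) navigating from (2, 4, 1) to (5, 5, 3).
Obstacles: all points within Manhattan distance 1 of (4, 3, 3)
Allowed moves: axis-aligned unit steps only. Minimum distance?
6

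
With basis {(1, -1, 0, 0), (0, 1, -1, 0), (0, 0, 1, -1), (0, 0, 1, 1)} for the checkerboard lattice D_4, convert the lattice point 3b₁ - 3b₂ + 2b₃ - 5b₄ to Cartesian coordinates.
(3, -6, 0, -7)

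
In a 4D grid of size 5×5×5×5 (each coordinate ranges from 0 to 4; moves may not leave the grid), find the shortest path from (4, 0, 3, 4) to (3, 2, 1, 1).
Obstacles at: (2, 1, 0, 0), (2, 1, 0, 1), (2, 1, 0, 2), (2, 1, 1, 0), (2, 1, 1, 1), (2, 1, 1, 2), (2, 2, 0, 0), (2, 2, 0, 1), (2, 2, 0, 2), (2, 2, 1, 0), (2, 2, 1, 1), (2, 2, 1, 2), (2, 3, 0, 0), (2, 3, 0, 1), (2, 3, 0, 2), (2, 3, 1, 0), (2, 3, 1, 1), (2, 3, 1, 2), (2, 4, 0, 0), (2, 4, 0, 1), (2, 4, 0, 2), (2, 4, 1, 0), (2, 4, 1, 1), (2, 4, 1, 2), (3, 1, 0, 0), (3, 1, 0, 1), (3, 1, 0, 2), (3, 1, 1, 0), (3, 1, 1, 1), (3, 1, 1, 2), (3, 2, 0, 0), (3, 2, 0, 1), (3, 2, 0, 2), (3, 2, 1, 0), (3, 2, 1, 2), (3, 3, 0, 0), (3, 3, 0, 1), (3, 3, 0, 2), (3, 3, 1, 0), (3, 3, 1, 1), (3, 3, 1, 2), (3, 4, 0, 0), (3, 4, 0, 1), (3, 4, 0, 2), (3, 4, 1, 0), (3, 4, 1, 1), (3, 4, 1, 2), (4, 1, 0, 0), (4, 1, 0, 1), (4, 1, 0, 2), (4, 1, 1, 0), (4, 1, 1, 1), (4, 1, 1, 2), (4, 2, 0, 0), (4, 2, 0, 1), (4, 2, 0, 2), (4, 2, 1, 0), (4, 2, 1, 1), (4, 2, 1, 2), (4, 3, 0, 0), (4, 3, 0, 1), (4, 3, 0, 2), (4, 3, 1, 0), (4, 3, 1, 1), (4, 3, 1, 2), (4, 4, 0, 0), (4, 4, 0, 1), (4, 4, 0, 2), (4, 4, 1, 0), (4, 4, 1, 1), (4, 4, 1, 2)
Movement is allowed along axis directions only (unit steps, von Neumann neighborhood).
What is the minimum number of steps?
8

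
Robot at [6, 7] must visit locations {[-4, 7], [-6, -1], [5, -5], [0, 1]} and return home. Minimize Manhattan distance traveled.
52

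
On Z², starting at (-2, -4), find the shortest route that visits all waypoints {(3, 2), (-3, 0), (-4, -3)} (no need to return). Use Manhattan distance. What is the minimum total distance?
15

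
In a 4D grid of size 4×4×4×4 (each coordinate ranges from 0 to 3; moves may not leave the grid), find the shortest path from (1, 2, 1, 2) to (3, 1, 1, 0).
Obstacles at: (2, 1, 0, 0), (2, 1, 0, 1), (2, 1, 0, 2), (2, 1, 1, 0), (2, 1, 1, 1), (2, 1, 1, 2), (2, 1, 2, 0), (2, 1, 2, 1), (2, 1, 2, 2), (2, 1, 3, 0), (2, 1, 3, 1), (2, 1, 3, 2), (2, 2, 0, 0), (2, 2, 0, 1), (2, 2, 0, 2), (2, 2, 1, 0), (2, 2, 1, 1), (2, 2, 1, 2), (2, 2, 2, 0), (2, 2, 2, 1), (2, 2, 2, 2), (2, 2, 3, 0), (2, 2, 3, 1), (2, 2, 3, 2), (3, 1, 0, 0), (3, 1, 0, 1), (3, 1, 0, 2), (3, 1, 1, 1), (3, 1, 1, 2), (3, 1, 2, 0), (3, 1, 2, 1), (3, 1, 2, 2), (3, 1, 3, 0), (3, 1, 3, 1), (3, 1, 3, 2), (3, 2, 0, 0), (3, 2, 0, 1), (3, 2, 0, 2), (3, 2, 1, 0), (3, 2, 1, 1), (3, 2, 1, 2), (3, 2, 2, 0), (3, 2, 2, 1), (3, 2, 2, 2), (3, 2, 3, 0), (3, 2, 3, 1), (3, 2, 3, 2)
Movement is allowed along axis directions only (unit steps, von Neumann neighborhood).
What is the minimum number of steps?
7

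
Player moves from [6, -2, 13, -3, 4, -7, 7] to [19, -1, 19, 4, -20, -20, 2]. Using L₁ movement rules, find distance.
69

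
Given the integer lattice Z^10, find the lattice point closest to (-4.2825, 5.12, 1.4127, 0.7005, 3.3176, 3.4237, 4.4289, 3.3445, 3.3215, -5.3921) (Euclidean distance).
(-4, 5, 1, 1, 3, 3, 4, 3, 3, -5)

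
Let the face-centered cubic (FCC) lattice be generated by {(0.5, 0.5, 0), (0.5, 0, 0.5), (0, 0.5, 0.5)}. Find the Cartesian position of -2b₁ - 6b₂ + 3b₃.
(-4, 0.5, -1.5)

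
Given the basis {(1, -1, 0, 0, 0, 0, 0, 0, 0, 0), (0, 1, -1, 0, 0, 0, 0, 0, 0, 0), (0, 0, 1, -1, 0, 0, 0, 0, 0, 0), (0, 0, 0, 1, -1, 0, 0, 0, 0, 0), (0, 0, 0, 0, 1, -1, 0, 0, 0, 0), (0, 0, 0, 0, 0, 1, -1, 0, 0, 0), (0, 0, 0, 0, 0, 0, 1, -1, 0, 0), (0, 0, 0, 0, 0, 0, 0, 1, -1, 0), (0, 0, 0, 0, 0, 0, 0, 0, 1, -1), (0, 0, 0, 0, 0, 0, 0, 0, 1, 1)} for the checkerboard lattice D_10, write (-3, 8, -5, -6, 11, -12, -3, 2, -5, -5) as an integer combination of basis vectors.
-3b₁ + 5b₂ - 6b₄ + 5b₅ - 7b₆ - 10b₇ - 8b₈ - 4b₉ - 9b₁₀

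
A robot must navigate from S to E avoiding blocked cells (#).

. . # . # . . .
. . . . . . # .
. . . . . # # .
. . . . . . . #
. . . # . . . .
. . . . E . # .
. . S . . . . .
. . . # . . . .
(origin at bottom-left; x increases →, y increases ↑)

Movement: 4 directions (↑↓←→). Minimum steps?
3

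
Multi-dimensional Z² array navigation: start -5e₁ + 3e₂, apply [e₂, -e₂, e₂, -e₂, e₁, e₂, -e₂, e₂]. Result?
(-4, 4)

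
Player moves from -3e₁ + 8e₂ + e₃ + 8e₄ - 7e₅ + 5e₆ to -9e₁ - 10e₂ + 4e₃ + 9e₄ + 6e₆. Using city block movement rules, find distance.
36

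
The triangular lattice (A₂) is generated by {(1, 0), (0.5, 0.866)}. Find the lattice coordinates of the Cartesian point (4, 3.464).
2b₁ + 4b₂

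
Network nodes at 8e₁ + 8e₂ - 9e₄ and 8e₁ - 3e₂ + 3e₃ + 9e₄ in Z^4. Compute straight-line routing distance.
21.3073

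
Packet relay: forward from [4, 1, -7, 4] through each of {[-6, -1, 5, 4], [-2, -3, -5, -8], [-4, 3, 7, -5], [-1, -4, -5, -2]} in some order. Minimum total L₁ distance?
66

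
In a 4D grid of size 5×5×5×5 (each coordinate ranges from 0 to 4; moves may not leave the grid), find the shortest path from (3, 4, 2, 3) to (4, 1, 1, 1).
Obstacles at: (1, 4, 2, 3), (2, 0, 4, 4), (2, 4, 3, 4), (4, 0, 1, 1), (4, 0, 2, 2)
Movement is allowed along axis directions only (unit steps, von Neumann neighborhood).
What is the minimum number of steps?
7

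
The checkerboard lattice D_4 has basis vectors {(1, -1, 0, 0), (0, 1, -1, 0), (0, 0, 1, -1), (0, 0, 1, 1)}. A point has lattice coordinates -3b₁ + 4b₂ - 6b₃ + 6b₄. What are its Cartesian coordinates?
(-3, 7, -4, 12)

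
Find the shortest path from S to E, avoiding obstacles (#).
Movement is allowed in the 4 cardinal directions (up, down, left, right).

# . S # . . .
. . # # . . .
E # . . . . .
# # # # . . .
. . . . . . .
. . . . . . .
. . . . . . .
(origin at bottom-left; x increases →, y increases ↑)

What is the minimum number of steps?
4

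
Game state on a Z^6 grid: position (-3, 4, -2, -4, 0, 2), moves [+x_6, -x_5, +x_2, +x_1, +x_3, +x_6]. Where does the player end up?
(-2, 5, -1, -4, -1, 4)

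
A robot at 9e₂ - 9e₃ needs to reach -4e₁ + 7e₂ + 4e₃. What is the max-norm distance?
13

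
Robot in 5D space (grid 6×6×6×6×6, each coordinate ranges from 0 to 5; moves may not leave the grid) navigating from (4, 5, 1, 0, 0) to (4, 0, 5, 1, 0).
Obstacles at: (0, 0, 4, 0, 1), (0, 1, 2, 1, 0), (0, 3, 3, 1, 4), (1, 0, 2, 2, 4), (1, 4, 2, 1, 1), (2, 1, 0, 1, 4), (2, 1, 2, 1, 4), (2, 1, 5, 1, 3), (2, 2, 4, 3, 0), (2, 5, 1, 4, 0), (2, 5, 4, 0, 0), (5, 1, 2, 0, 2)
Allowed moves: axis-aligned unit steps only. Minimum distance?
10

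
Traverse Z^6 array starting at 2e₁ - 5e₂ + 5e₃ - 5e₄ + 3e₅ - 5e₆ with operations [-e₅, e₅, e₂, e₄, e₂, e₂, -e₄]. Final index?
(2, -2, 5, -5, 3, -5)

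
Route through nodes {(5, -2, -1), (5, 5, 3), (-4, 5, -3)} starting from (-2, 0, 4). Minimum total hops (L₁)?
40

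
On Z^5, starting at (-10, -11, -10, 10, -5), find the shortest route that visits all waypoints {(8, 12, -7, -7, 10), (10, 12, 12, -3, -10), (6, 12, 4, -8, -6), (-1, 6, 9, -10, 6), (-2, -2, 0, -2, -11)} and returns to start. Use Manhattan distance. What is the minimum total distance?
250
(one optimal route: (-10, -11, -10, 10, -5) → (-1, 6, 9, -10, 6) → (8, 12, -7, -7, 10) → (6, 12, 4, -8, -6) → (10, 12, 12, -3, -10) → (-2, -2, 0, -2, -11) → (-10, -11, -10, 10, -5))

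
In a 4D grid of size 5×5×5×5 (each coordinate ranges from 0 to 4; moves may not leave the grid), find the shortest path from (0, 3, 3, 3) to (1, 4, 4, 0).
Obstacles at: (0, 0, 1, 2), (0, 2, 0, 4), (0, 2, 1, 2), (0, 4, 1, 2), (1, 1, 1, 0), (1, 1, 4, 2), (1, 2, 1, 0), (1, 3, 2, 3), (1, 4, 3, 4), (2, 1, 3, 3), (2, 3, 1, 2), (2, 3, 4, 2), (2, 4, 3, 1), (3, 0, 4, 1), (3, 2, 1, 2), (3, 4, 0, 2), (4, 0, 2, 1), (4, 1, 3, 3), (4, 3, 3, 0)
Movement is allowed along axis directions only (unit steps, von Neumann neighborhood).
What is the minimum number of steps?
6
(one shortest path: (0, 3, 3, 3) → (1, 3, 3, 3) → (1, 4, 3, 3) → (1, 4, 4, 3) → (1, 4, 4, 2) → (1, 4, 4, 1) → (1, 4, 4, 0))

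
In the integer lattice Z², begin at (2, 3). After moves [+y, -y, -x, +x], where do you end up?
(2, 3)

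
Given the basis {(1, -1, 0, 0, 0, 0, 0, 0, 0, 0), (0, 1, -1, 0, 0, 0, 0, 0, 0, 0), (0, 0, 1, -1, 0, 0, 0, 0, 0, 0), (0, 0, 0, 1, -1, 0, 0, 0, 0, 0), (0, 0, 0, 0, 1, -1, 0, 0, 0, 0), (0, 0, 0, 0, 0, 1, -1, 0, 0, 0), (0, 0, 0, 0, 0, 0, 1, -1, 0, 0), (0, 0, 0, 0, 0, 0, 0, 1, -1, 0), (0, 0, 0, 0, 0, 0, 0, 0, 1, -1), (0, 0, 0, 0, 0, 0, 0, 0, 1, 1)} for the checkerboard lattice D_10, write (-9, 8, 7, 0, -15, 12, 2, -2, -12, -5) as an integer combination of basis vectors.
-9b₁ - b₂ + 6b₃ + 6b₄ - 9b₅ + 3b₆ + 5b₇ + 3b₈ - 2b₉ - 7b₁₀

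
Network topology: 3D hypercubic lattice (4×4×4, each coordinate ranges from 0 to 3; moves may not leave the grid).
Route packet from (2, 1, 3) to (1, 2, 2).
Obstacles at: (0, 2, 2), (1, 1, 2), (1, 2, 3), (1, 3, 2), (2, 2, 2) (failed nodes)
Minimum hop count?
5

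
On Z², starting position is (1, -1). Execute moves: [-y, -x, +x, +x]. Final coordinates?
(2, -2)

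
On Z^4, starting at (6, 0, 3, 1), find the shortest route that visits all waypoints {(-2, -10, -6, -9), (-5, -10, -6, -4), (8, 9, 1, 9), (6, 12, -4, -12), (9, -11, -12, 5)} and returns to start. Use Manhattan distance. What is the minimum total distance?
158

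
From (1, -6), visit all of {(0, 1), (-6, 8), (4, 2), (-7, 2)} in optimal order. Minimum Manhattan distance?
31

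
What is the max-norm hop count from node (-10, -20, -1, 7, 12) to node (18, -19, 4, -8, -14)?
28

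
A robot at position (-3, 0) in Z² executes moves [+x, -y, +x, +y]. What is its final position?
(-1, 0)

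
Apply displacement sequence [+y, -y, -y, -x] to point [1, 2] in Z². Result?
(0, 1)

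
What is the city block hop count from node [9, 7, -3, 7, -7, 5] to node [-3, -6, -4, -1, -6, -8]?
48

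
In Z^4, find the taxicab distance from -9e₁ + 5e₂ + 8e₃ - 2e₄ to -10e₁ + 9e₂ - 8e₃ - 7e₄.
26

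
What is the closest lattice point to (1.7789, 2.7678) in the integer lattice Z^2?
(2, 3)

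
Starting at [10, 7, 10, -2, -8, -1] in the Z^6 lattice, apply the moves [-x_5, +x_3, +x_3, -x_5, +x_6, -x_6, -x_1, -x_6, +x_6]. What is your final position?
(9, 7, 12, -2, -10, -1)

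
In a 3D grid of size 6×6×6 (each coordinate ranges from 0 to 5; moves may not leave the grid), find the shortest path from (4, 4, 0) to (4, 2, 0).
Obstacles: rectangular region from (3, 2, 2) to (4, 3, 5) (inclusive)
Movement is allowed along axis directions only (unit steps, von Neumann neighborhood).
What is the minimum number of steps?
2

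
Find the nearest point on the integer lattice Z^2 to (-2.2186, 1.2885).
(-2, 1)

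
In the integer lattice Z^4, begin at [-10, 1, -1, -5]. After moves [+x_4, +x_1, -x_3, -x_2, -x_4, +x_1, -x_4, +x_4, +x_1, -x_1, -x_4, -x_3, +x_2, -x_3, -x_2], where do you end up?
(-8, 0, -4, -6)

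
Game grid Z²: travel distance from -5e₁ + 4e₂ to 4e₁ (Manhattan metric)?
13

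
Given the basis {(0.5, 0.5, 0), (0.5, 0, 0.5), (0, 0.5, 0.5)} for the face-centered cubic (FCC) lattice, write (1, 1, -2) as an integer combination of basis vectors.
4b₁ - 2b₂ - 2b₃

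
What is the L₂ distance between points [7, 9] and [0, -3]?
13.8924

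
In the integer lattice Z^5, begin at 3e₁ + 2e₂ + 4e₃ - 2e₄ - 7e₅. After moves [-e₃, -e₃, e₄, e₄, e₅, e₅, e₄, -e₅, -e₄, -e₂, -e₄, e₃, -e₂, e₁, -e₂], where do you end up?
(4, -1, 3, -1, -6)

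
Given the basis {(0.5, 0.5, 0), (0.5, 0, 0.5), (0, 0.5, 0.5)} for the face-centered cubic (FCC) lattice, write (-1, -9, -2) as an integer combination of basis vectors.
-8b₁ + 6b₂ - 10b₃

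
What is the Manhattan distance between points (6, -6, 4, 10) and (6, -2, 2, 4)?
12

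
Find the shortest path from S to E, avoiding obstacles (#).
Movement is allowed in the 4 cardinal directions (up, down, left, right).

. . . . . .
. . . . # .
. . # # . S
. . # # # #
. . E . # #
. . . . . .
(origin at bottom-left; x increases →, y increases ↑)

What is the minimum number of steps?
11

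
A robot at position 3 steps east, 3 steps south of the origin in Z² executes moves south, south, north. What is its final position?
(3, -4)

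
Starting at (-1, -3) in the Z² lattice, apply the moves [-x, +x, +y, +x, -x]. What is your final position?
(-1, -2)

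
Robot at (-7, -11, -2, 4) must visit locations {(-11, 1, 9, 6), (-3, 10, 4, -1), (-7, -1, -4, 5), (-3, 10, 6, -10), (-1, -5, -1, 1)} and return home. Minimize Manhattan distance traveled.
120
(one optimal route: (-7, -11, -2, 4) → (-7, -1, -4, 5) → (-11, 1, 9, 6) → (-3, 10, 6, -10) → (-3, 10, 4, -1) → (-1, -5, -1, 1) → (-7, -11, -2, 4))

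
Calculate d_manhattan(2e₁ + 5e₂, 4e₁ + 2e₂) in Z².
5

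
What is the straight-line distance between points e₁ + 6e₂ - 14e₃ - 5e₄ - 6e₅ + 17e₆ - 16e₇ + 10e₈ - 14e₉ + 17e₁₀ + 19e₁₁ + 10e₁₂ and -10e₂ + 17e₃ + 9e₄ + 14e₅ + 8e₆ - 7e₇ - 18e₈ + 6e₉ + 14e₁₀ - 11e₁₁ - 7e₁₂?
66.0151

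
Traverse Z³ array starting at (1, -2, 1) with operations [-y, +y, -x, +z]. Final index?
(0, -2, 2)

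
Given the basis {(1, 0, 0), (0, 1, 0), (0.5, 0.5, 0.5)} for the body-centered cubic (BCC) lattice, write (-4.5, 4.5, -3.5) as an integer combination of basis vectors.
-b₁ + 8b₂ - 7b₃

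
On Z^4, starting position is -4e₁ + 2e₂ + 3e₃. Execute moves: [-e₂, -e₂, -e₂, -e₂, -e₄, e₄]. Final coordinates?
(-4, -2, 3, 0)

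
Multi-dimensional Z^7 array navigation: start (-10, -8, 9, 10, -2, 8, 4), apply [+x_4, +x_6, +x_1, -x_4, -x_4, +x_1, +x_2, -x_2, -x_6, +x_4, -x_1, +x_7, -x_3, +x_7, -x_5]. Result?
(-9, -8, 8, 10, -3, 8, 6)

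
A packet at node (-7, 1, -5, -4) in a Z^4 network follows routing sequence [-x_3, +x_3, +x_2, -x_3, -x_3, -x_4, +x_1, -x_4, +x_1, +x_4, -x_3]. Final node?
(-5, 2, -8, -5)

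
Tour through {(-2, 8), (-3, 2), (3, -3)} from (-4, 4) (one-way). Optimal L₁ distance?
24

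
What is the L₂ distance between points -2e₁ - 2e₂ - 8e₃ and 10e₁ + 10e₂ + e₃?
19.2094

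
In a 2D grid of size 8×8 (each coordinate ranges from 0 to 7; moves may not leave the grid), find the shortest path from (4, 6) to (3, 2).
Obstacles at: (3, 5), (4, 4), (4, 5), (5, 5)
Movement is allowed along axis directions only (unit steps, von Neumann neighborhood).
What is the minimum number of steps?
7
(one shortest path: (4, 6) → (3, 6) → (2, 6) → (2, 5) → (2, 4) → (3, 4) → (3, 3) → (3, 2))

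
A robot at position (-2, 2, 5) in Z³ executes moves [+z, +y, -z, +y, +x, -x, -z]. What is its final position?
(-2, 4, 4)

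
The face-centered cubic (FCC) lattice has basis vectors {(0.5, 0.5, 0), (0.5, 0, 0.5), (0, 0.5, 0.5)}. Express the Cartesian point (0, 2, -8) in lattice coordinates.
10b₁ - 10b₂ - 6b₃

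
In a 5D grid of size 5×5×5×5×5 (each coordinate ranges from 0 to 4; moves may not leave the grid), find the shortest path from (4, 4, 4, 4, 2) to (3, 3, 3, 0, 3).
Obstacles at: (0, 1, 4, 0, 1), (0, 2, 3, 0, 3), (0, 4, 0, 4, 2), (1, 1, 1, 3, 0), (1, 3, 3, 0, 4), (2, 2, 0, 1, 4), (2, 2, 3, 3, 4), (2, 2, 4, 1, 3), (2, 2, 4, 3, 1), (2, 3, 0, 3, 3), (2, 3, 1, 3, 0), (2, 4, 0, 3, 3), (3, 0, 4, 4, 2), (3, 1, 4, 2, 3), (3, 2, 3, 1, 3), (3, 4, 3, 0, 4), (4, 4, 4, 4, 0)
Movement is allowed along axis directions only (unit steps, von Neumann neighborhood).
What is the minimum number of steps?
8
(one shortest path: (4, 4, 4, 4, 2) → (3, 4, 4, 4, 2) → (3, 3, 4, 4, 2) → (3, 3, 3, 4, 2) → (3, 3, 3, 3, 2) → (3, 3, 3, 2, 2) → (3, 3, 3, 1, 2) → (3, 3, 3, 0, 2) → (3, 3, 3, 0, 3))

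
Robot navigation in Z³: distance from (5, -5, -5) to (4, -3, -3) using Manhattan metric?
5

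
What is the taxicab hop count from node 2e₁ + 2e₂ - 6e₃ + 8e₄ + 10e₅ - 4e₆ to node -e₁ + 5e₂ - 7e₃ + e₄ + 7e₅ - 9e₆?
22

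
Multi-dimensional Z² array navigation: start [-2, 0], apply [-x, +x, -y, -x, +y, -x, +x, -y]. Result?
(-3, -1)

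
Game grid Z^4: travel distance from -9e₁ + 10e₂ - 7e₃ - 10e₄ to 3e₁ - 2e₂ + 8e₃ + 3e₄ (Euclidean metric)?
26.1151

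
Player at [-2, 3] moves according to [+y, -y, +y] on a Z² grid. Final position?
(-2, 4)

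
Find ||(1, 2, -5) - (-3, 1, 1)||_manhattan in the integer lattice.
11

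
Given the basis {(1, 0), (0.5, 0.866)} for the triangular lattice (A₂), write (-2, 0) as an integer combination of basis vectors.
-2b₁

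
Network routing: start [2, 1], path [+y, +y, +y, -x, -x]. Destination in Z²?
(0, 4)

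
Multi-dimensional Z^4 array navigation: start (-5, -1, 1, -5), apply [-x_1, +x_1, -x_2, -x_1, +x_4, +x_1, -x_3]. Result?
(-5, -2, 0, -4)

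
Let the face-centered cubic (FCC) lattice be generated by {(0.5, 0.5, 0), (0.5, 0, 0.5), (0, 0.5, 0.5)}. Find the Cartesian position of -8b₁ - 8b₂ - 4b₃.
(-8, -6, -6)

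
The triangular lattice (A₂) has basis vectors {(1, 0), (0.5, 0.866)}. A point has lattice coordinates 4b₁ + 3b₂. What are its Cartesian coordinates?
(5.5, 2.598)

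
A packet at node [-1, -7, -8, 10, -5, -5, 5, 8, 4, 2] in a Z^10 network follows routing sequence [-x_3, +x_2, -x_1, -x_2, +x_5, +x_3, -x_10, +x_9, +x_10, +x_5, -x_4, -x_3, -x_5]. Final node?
(-2, -7, -9, 9, -4, -5, 5, 8, 5, 2)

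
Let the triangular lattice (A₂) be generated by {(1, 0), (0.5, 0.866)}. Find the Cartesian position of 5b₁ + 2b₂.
(6, 1.732)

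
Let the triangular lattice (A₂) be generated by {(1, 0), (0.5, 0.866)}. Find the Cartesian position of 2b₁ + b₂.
(2.5, 0.866)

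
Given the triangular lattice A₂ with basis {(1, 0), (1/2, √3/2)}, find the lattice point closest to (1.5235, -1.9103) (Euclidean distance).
(2, -1.732)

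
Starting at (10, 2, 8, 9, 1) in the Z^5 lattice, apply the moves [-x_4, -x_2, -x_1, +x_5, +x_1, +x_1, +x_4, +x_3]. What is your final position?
(11, 1, 9, 9, 2)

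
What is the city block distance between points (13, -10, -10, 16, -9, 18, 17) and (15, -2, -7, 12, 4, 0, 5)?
60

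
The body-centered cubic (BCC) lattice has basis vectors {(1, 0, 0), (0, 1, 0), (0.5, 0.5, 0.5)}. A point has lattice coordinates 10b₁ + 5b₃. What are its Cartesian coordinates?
(12.5, 2.5, 2.5)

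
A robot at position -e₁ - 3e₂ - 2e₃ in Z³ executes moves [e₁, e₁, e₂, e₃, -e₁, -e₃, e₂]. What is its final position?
(0, -1, -2)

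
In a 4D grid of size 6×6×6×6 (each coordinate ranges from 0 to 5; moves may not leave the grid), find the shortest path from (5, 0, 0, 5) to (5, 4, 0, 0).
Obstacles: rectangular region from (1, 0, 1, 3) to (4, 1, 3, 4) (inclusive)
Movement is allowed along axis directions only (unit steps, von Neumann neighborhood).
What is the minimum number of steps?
9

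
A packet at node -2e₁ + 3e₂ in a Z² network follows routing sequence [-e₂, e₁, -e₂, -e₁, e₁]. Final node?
(-1, 1)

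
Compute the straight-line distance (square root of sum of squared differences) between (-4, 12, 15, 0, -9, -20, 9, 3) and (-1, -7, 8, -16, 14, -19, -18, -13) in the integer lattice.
46.7974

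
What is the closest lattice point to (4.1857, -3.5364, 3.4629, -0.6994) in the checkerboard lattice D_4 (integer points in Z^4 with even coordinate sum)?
(4, -4, 3, -1)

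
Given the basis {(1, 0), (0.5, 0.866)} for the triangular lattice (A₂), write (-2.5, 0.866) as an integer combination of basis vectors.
-3b₁ + b₂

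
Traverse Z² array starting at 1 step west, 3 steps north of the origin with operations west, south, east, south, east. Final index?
(0, 1)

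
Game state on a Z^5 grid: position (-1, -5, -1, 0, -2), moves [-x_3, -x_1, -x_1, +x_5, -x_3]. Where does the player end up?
(-3, -5, -3, 0, -1)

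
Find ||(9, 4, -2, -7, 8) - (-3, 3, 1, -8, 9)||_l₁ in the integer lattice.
18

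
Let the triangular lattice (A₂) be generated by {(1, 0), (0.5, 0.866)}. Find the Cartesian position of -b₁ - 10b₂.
(-6, -8.66)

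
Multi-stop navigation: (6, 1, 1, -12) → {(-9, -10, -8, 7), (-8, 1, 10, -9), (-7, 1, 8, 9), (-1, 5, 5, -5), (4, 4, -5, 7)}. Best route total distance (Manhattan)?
122
(one optimal route: (6, 1, 1, -12) → (-1, 5, 5, -5) → (-8, 1, 10, -9) → (-7, 1, 8, 9) → (4, 4, -5, 7) → (-9, -10, -8, 7))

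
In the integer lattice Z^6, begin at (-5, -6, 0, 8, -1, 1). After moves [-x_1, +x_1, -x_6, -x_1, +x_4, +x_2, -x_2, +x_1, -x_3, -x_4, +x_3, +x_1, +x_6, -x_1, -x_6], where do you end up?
(-5, -6, 0, 8, -1, 0)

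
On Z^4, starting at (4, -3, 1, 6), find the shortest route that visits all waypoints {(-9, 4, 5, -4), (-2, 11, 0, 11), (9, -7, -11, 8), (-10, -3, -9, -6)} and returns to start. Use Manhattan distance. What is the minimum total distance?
146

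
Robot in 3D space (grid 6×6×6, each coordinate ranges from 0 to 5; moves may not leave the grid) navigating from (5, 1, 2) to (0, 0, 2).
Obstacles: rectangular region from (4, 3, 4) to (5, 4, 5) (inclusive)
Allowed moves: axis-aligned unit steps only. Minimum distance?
6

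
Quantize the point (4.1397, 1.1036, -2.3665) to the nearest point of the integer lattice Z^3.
(4, 1, -2)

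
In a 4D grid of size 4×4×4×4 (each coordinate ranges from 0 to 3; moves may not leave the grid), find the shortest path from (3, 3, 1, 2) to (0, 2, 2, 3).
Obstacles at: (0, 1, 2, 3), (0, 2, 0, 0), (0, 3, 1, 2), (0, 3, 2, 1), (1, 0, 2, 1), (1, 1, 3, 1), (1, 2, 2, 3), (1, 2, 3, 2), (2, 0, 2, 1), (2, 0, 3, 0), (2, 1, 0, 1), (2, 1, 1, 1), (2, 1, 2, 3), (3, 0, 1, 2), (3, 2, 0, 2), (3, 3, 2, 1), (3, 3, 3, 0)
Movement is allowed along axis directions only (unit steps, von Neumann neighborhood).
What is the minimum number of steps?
6
(one shortest path: (3, 3, 1, 2) → (2, 3, 1, 2) → (1, 3, 1, 2) → (1, 2, 1, 2) → (0, 2, 1, 2) → (0, 2, 2, 2) → (0, 2, 2, 3))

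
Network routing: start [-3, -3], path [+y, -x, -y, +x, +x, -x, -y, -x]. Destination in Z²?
(-4, -4)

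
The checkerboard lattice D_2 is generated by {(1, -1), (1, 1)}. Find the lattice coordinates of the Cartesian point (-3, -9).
3b₁ - 6b₂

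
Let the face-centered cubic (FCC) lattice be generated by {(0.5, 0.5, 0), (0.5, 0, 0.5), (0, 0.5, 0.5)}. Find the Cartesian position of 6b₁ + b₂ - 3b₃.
(3.5, 1.5, -1)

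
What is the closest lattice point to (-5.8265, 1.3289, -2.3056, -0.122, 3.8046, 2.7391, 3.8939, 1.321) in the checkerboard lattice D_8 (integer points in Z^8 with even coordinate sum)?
(-6, 2, -2, 0, 4, 3, 4, 1)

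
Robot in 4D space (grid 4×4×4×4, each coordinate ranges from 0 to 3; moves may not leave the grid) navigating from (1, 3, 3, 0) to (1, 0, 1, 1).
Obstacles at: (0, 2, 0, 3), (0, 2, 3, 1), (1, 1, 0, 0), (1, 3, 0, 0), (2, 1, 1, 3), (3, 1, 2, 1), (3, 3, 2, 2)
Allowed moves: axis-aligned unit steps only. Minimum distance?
6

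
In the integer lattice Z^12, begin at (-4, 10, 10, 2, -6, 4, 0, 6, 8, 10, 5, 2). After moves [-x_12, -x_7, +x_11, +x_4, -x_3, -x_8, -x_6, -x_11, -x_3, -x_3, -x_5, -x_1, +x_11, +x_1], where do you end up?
(-4, 10, 7, 3, -7, 3, -1, 5, 8, 10, 6, 1)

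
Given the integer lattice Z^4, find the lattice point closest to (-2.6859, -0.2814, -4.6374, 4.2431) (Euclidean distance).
(-3, 0, -5, 4)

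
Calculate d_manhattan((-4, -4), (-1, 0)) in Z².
7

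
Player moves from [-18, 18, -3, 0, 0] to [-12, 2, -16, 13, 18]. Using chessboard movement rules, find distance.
18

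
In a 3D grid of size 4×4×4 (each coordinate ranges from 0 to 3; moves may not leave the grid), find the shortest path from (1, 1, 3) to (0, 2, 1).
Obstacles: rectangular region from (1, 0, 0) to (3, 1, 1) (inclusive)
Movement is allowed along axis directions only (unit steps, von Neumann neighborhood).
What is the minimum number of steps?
4
(one shortest path: (1, 1, 3) → (0, 1, 3) → (0, 2, 3) → (0, 2, 2) → (0, 2, 1))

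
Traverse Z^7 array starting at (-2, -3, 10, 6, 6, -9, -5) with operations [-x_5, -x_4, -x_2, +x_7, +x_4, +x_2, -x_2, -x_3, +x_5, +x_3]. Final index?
(-2, -4, 10, 6, 6, -9, -4)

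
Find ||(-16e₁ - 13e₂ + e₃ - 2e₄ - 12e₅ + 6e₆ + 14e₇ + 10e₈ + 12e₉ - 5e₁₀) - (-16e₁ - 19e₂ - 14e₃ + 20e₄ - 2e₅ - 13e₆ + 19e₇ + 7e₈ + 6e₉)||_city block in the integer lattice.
91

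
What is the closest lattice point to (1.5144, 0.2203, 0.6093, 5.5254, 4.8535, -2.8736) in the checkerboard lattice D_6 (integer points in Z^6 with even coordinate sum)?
(1, 0, 1, 6, 5, -3)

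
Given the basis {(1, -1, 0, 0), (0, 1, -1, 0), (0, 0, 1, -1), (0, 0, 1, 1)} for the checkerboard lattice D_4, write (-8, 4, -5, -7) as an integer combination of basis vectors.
-8b₁ - 4b₂ - b₃ - 8b₄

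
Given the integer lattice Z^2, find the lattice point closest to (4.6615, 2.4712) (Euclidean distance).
(5, 2)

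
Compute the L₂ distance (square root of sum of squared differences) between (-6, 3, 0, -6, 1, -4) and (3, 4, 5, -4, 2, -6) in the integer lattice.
10.7703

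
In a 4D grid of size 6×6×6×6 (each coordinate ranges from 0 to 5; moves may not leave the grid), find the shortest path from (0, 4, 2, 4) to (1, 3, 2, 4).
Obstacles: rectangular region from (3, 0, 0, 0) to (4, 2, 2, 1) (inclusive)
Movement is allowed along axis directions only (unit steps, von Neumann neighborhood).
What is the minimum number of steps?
2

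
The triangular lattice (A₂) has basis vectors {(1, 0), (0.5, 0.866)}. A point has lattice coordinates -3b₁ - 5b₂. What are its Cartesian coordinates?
(-5.5, -4.33)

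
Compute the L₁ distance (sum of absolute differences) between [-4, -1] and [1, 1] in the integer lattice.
7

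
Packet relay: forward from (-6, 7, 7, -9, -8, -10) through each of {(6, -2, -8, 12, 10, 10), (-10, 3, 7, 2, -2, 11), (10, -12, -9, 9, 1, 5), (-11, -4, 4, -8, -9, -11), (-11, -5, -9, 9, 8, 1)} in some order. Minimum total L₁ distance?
191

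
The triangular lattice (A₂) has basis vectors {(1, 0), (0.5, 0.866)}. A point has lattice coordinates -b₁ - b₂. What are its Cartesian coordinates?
(-1.5, -0.866)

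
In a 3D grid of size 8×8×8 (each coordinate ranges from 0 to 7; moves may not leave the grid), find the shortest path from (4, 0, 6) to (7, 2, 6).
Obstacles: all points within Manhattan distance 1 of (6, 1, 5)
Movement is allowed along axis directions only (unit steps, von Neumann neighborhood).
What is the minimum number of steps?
5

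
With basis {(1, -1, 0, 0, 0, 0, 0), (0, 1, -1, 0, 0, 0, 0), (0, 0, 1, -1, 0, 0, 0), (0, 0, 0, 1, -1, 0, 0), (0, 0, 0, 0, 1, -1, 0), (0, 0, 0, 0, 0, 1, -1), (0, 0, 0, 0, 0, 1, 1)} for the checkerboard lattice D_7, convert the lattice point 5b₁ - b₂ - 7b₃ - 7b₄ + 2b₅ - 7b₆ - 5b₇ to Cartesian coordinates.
(5, -6, -6, 0, 9, -14, 2)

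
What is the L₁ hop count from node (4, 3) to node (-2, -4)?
13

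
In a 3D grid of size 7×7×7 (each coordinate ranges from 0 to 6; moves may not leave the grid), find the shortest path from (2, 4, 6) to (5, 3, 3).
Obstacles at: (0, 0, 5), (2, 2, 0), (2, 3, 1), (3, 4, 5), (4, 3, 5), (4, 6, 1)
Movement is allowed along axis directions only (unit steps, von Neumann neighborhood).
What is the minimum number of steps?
7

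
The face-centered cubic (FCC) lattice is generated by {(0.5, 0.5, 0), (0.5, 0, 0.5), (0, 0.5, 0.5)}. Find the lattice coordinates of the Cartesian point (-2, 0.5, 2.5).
-4b₁ + 5b₃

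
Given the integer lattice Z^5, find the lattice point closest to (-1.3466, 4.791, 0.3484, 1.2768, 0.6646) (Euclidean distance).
(-1, 5, 0, 1, 1)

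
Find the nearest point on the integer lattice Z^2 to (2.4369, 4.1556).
(2, 4)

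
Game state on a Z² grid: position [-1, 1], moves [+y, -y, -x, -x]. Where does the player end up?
(-3, 1)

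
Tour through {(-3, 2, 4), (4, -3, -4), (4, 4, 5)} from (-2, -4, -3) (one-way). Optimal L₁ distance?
34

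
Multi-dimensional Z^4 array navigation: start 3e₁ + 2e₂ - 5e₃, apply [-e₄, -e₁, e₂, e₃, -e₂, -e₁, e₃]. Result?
(1, 2, -3, -1)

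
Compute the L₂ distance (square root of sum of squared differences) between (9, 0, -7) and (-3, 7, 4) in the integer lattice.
17.72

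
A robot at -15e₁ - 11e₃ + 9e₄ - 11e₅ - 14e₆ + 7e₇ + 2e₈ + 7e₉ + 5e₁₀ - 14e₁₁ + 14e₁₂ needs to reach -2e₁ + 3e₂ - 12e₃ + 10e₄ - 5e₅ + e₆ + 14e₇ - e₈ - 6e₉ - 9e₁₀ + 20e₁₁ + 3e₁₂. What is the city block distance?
121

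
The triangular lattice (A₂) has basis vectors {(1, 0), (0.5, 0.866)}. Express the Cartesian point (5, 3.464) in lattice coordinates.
3b₁ + 4b₂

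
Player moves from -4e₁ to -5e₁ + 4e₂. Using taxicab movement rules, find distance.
5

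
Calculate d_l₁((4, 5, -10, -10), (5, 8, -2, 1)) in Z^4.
23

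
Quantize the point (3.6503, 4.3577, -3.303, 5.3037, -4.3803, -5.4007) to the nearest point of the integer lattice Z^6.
(4, 4, -3, 5, -4, -5)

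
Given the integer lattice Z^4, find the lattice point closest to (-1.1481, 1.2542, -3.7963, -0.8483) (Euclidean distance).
(-1, 1, -4, -1)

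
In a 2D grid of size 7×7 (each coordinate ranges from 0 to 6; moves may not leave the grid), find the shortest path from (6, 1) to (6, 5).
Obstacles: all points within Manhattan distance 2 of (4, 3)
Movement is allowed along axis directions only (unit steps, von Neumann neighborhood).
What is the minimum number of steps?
18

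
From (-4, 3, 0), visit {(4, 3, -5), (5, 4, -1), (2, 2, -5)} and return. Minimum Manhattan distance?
32
(one optimal route: (-4, 3, 0) → (5, 4, -1) → (4, 3, -5) → (2, 2, -5) → (-4, 3, 0))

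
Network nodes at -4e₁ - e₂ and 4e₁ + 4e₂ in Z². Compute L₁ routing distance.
13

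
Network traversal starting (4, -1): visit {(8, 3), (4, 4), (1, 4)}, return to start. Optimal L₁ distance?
24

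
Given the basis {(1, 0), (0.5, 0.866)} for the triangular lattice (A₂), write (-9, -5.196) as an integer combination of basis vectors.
-6b₁ - 6b₂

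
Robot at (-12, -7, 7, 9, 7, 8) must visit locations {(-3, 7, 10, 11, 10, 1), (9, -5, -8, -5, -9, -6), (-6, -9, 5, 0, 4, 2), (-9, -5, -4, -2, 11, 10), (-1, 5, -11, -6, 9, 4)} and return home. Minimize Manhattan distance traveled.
258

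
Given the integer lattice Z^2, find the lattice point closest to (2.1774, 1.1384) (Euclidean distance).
(2, 1)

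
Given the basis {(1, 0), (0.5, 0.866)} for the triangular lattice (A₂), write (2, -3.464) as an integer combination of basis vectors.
4b₁ - 4b₂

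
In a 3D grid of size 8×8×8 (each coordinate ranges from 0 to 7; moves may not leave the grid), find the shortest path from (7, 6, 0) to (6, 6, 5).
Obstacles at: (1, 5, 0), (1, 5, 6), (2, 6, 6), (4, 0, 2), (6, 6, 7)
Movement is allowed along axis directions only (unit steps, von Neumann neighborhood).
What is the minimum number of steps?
6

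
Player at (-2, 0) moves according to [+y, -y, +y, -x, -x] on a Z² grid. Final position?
(-4, 1)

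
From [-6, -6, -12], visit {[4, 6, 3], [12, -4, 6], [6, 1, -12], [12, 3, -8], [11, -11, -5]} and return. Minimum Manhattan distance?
122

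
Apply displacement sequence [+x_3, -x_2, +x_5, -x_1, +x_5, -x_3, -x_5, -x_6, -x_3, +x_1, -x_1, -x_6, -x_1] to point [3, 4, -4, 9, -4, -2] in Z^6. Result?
(1, 3, -5, 9, -3, -4)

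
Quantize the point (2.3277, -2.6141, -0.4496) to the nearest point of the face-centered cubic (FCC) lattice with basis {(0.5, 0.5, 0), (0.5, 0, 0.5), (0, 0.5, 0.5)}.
(2, -2.5, -0.5)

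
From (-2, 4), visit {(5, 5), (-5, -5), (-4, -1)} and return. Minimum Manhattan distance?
40
(one optimal route: (-2, 4) → (5, 5) → (-5, -5) → (-4, -1) → (-2, 4))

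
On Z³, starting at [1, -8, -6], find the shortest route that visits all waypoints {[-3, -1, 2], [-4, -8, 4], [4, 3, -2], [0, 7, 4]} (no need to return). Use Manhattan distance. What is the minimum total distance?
52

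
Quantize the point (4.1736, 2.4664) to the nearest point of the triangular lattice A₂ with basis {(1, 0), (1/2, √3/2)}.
(4.5, 2.598)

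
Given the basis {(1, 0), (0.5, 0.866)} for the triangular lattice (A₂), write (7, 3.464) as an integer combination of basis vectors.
5b₁ + 4b₂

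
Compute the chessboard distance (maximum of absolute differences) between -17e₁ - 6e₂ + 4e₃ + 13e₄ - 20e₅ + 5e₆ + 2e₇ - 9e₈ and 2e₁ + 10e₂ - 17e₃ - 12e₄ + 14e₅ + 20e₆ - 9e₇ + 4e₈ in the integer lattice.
34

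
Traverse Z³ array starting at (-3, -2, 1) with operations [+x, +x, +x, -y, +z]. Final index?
(0, -3, 2)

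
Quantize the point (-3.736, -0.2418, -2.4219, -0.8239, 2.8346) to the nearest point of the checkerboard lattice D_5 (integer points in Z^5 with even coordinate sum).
(-4, 0, -2, -1, 3)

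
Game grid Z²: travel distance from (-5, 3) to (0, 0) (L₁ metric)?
8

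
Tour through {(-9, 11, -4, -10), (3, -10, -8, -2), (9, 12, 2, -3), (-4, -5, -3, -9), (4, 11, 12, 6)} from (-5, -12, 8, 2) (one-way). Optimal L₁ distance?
134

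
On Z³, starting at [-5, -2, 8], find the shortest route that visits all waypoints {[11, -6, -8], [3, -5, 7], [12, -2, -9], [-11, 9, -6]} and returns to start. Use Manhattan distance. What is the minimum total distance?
110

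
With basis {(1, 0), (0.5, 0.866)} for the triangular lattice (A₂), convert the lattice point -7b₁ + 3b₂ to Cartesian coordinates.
(-5.5, 2.598)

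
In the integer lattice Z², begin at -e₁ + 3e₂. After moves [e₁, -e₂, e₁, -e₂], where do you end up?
(1, 1)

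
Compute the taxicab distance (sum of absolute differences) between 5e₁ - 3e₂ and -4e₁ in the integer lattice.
12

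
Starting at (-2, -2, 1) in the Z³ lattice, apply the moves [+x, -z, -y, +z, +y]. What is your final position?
(-1, -2, 1)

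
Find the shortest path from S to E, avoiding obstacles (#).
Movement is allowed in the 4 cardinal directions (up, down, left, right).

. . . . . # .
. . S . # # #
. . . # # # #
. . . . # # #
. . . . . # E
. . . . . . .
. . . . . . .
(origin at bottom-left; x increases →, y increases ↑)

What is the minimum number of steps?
9
(one shortest path: (2, 5) → (2, 4) → (2, 3) → (3, 3) → (3, 2) → (4, 2) → (4, 1) → (5, 1) → (6, 1) → (6, 2))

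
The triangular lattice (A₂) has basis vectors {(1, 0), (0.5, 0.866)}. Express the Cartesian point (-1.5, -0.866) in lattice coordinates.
-b₁ - b₂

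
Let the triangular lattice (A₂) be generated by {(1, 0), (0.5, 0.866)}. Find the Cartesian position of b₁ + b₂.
(1.5, 0.866)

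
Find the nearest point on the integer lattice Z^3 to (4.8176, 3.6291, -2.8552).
(5, 4, -3)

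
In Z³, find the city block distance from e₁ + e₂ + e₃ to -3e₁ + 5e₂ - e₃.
10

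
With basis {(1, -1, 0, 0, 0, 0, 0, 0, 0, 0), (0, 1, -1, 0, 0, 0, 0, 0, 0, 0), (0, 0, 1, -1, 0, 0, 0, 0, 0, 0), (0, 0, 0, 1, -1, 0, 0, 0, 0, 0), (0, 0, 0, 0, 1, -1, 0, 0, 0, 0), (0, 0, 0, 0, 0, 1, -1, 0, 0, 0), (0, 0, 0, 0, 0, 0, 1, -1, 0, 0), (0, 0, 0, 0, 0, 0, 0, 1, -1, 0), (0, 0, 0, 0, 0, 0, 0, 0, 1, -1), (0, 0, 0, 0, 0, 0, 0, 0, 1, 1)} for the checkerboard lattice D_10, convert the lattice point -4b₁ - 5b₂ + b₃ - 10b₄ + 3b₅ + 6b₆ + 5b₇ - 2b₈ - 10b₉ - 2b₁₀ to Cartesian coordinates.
(-4, -1, 6, -11, 13, 3, -1, -7, -10, 8)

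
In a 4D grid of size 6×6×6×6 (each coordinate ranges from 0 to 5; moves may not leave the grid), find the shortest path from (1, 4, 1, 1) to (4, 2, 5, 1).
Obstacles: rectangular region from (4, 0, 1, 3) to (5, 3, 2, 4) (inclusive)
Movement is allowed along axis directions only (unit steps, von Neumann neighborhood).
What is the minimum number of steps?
9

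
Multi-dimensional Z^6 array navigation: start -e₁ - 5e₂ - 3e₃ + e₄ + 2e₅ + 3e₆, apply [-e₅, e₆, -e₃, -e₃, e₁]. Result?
(0, -5, -5, 1, 1, 4)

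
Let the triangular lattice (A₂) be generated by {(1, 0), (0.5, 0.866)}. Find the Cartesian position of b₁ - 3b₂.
(-0.5, -2.598)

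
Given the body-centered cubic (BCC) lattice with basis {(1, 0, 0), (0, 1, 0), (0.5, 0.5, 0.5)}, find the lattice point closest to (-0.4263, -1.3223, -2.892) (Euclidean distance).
(-0.5, -1.5, -2.5)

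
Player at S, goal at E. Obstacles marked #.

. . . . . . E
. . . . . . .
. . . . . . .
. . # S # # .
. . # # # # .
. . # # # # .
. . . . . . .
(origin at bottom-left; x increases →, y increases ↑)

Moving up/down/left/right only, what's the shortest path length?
6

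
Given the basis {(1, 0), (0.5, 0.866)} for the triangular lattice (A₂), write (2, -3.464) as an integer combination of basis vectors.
4b₁ - 4b₂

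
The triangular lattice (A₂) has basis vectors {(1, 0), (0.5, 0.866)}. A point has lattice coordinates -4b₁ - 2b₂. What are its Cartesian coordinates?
(-5, -1.732)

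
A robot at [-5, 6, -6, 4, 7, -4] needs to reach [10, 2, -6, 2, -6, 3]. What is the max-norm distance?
15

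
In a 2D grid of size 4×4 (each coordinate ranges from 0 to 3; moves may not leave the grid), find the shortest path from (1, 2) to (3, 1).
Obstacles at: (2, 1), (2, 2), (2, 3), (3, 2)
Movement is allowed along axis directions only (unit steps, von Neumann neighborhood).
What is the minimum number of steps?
5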